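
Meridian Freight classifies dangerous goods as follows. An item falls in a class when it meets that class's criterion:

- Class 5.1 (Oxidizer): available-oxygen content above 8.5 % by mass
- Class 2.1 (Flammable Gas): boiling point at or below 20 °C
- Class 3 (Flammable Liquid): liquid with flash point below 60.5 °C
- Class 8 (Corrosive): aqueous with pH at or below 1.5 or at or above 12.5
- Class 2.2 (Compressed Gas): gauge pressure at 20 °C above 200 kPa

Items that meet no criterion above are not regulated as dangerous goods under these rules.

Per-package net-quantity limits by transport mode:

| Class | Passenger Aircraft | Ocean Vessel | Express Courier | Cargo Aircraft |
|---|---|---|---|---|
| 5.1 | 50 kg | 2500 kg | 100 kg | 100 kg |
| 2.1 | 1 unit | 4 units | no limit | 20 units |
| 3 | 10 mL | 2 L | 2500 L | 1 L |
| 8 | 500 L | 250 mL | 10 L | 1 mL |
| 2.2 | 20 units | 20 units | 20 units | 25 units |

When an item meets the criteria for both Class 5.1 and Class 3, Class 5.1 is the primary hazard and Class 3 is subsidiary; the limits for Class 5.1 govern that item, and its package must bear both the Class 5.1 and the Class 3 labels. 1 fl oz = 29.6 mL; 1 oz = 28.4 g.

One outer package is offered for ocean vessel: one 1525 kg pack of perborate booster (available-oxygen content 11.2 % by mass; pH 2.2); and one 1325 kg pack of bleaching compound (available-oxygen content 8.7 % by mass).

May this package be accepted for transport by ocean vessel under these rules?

No

Perborate booster: available-oxygen content 11.2 % by mass > 8.5 % by mass → Class 5.1 (Oxidizer).
With available-oxygen content 8.7 % by mass (> 8.5 % by mass), the bleaching compound falls in Class 5.1.
Total Class 5.1: 1525 kg + 1325 kg = 2850 kg.
2850 kg > 2500 kg (ocean vessel limit, Class 5.1) — over the limit.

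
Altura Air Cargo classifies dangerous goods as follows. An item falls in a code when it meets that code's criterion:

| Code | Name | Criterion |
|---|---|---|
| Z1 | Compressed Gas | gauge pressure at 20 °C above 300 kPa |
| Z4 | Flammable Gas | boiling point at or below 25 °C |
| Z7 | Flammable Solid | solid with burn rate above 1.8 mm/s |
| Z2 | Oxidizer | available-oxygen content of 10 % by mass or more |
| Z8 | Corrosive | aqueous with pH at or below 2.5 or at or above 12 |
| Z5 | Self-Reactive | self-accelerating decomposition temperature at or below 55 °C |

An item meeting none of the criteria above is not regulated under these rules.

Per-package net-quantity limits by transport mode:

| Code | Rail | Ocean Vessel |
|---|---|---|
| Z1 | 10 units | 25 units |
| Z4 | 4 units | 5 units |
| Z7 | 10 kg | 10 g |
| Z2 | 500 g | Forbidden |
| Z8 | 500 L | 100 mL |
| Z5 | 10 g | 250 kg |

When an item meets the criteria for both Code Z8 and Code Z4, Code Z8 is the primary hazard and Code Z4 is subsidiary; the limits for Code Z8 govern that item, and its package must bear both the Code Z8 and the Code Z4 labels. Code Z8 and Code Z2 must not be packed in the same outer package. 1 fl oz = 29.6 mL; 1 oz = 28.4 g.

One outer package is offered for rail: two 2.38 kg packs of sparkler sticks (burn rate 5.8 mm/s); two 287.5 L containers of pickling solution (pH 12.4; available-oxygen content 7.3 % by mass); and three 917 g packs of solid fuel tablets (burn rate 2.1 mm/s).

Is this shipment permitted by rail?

Sparkler sticks: burn rate 5.8 mm/s > 1.8 mm/s → Code Z7 (Flammable Solid).
The pickling solution has pH 12.4, which is ≥ 12, so it is Code Z8 (Corrosive).
The solid fuel tablets have burn rate 2.1 mm/s, which is > 1.8 mm/s, so they are Code Z7 (Flammable Solid).
Code Z8 quantity: two 287.5 L containers = 575 L.
That exceeds the Code Z8 rail limit of 500 L.
Code Z7 net quantity: (two 2.38 kg packs = 4.76 kg) + (three 917 g packs = 2.751 kg) = 7.511 kg.
That is within the Code Z7 rail limit of 10 kg.
The segregation rule (Code Z8 with Code Z2) does not apply to Code Z8 with Code Z7.

No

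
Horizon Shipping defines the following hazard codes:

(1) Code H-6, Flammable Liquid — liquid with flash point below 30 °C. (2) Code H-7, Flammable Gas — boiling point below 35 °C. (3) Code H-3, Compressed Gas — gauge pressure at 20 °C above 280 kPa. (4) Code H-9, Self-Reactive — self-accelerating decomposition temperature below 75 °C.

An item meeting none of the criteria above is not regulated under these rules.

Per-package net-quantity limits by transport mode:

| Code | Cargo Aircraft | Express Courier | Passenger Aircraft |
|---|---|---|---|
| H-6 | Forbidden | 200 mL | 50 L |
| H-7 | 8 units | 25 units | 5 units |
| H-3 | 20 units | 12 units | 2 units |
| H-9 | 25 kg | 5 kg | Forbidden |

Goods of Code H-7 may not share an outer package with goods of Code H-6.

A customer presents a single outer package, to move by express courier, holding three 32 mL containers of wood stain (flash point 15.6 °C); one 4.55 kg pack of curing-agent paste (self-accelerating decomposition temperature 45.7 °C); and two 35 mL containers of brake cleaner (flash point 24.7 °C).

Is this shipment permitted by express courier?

Flash point 15.6 °C meets the Code H-6 criterion (Flammable Liquid), so the wood stain is Code H-6.
With self-accelerating decomposition temperature 45.7 °C (< 75 °C), the curing-agent paste falls in Code H-9.
The brake cleaner has flash point 24.7 °C, which is < 30 °C, so it is Code H-6 (Flammable Liquid).
Total Code H-6: (three 32 mL containers = 96 mL) + (two 35 mL containers = 70 mL) = 166 mL.
That is within the Code H-6 express courier limit of 200 mL.
Code H-9 quantity: 4.55 kg.
4.55 kg is within the express courier limit of 5 kg for Code H-9.
The segregation rule (Code H-7 with Code H-6) does not apply to Code H-6 with Code H-9.
Every hazard code is within its express courier limit and no segregation rule is violated.

Yes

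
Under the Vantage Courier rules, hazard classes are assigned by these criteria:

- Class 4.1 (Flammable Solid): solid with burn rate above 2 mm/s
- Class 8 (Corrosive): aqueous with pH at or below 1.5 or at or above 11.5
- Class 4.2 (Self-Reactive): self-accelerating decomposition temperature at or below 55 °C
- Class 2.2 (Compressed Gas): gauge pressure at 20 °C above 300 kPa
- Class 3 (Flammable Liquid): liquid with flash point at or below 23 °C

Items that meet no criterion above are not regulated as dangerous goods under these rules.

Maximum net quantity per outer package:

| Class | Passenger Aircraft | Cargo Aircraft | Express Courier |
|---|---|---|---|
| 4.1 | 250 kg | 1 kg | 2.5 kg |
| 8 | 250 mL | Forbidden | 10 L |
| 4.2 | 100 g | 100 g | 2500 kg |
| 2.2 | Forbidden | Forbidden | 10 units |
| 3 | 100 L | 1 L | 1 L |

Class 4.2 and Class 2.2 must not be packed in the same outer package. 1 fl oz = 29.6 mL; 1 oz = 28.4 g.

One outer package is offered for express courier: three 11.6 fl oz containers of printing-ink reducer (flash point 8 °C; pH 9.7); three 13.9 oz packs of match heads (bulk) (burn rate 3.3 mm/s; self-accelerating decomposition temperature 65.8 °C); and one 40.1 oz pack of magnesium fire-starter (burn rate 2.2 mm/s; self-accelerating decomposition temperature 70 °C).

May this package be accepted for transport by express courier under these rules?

Flash point 8 °C meets the Class 3 criterion (Flammable Liquid), so the printing-ink reducer is Class 3.
Burn rate 3.3 mm/s meets the Class 4.1 criterion (Flammable Solid), so the match heads (bulk) are Class 4.1.
Burn rate 2.2 mm/s meets the Class 4.1 criterion (Flammable Solid), so the magnesium fire-starter is Class 4.1.
Total Class 4.1: (three 13.9 oz packs = 1184.28 g) + (one 40.1 oz pack = 1138.84 g) = 2323.12 g.
2323.12 g is within the express courier limit of 2.5 kg for Class 4.1.
Class 3 quantity: three 11.6 fl oz containers = 1030.08 mL.
1030.08 mL > 1 L (express courier limit, Class 3) — over the limit.
The segregation rule (Class 4.2 with Class 2.2) does not apply to Class 4.1 with Class 3.

No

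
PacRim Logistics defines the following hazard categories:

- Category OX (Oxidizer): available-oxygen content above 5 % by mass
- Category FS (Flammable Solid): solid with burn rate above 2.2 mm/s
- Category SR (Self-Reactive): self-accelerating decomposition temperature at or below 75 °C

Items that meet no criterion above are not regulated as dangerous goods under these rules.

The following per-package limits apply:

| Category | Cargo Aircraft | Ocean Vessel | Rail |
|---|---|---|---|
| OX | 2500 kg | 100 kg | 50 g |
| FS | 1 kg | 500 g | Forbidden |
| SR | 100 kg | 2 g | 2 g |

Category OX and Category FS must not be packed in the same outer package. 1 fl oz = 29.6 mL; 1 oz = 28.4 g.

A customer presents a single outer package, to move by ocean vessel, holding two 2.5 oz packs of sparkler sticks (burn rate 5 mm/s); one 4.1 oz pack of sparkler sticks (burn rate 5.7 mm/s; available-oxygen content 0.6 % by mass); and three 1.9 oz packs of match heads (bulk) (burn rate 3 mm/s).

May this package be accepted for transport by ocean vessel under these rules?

With burn rate 5 mm/s (> 2.2 mm/s), the sparkler sticks fall in Category FS.
With burn rate 5.7 mm/s (> 2.2 mm/s), the sparkler sticks fall in Category FS.
The match heads (bulk) have burn rate 3 mm/s, which is > 2.2 mm/s, so they are Category FS (Flammable Solid).
Category FS net quantity: (two 2.5 oz packs = 142 g) + (one 4.1 oz pack = 116.44 g) + (three 1.9 oz packs = 161.88 g) = 420.32 g.
420.32 g ≤ 500 g (ocean vessel limit, Category FS) — within limit.

Yes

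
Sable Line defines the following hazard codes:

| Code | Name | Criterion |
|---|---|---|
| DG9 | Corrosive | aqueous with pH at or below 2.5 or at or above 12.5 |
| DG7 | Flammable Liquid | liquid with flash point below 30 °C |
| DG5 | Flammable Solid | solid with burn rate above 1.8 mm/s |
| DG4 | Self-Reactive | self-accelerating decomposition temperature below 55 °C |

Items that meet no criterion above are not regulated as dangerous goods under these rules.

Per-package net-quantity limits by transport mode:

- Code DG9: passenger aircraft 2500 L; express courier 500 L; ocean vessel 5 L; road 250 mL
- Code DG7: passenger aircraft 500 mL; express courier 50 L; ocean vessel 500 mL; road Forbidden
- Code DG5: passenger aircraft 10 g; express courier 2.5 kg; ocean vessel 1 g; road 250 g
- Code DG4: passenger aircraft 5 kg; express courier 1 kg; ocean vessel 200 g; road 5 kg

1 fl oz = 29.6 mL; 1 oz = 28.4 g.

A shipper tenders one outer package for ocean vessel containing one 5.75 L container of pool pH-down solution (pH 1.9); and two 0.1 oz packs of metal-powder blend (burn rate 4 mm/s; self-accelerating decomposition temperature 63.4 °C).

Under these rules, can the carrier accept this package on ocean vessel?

pH 1.9 meets the Code DG9 criterion (Corrosive), so the pool pH-down solution is Code DG9.
With burn rate 4 mm/s (> 1.8 mm/s), the metal-powder blend falls in Code DG5.
Code DG5 quantity: two 0.1 oz packs = 5.68 g.
That exceeds the Code DG5 ocean vessel limit of 1 g.
Code DG9 quantity: 5.75 L.
That exceeds the Code DG9 ocean vessel limit of 5 L.

No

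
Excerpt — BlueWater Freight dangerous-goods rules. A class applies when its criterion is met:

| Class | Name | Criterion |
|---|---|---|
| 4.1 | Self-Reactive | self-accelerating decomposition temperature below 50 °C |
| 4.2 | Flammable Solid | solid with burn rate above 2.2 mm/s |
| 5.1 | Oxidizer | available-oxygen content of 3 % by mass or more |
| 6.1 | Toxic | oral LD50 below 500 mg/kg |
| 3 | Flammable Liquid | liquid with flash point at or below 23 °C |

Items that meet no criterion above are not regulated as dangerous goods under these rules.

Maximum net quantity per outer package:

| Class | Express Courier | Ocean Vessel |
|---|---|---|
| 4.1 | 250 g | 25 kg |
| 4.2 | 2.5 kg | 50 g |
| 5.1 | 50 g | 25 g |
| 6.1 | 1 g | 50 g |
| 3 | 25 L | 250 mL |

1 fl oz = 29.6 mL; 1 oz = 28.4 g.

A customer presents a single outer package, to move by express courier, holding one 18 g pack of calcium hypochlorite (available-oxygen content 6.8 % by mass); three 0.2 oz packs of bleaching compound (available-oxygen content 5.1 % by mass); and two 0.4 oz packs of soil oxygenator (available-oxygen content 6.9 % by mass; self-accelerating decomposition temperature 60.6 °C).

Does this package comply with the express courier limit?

Available-oxygen content 6.8 % by mass meets the Class 5.1 criterion (Oxidizer), so the calcium hypochlorite is Class 5.1.
Bleaching compound: available-oxygen content 5.1 % by mass ≥ 3 % by mass → Class 5.1 (Oxidizer).
Available-oxygen content 6.9 % by mass meets the Class 5.1 criterion (Oxidizer), so the soil oxygenator is Class 5.1.
Total Class 5.1: 18 g + (three 0.2 oz packs = 17.04 g) + (two 0.4 oz packs = 22.72 g) = 57.76 g.
57.76 g > 50 g (express courier limit, Class 5.1) — over the limit.

No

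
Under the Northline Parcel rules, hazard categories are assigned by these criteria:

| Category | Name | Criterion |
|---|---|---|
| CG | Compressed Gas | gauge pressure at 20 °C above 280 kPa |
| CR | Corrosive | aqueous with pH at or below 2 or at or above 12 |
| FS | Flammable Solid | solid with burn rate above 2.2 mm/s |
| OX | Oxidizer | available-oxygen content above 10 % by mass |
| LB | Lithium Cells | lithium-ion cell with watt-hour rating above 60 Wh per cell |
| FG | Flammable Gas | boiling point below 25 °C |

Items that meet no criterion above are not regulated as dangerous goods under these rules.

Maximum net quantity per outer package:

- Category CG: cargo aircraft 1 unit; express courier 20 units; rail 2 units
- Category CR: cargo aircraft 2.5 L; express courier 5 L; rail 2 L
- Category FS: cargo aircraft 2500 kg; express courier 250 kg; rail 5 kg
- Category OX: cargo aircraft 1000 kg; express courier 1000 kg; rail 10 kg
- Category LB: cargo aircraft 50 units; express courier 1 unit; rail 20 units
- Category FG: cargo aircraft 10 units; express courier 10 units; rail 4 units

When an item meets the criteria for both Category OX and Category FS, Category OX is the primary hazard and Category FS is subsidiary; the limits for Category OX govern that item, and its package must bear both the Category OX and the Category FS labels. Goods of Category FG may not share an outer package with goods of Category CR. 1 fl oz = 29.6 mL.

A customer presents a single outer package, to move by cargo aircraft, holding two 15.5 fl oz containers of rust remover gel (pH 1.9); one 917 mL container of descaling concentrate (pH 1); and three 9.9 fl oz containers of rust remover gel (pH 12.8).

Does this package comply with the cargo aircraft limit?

With pH 1.9 (≤ 2), the rust remover gel falls in Category CR.
pH 1 meets the Category CR criterion (Corrosive), so the descaling concentrate is Category CR.
The rust remover gel has pH 12.8, which is ≥ 12, so it is Category CR (Corrosive).
Category CR net quantity: (two 15.5 fl oz containers = 917.6 mL) + 917 mL + (three 9.9 fl oz containers = 879.12 mL) = 2713.72 mL.
2713.72 mL > 2.5 L (cargo aircraft limit, Category CR) — over the limit.

No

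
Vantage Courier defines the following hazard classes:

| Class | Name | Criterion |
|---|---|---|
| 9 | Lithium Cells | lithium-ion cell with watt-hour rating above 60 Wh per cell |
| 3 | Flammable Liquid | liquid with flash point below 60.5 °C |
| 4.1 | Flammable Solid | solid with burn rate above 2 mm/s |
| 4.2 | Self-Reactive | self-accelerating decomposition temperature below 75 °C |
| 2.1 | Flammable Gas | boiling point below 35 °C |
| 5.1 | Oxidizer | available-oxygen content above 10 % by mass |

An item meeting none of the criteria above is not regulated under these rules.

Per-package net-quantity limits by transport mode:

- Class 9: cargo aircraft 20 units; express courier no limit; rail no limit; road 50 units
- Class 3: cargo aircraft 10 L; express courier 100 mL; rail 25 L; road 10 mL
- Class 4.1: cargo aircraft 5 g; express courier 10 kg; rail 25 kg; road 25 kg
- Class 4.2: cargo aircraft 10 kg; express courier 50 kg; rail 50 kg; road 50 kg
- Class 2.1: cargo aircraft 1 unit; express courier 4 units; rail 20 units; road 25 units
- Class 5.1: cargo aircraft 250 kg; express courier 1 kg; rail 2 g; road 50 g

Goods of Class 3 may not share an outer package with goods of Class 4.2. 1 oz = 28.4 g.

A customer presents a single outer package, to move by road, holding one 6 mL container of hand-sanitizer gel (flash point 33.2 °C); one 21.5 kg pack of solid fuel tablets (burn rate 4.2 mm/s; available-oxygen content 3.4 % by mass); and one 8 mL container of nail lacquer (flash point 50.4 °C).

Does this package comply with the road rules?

No

Flash point 33.2 °C meets the Class 3 criterion (Flammable Liquid), so the hand-sanitizer gel is Class 3.
With burn rate 4.2 mm/s (> 2 mm/s), the solid fuel tablets fall in Class 4.1.
With flash point 50.4 °C (< 60.5 °C), the nail lacquer falls in Class 3.
Total Class 3: 6 mL + 8 mL = 14 mL.
14 mL > 10 mL (road limit, Class 3) — over the limit.
Class 4.1 quantity: 21.5 kg.
21.5 kg is within the road limit of 25 kg for Class 4.1.
The segregation rule (Class 3 with Class 4.2) does not apply to Class 3 with Class 4.1.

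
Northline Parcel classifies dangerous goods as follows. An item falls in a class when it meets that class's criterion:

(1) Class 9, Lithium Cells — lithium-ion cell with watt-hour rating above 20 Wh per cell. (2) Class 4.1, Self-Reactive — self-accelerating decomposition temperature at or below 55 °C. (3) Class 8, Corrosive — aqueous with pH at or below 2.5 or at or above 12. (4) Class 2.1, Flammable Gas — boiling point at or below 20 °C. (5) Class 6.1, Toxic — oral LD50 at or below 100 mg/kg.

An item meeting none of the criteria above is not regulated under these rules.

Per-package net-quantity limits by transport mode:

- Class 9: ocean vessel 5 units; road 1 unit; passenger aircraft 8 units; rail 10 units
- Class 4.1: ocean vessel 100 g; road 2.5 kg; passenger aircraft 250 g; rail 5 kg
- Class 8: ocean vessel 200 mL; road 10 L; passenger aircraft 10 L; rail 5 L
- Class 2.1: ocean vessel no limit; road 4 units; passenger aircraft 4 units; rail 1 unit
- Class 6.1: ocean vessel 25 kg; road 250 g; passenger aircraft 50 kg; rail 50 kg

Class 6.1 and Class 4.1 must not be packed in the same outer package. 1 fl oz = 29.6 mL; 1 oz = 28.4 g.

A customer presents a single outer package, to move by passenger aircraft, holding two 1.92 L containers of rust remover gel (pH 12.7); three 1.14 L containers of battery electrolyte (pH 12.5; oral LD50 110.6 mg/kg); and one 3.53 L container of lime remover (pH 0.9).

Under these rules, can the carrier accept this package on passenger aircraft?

No

With pH 12.7 (≥ 12), the rust remover gel falls in Class 8.
Battery electrolyte: pH 12.5 ≥ 12 → Class 8 (Corrosive).
With pH 0.9 (≤ 2.5), the lime remover falls in Class 8.
Total Class 8: (two 1.92 L containers = 3.84 L) + (three 1.14 L containers = 3.42 L) + 3.53 L = 10.79 L.
10.79 L > 10 L (passenger aircraft limit, Class 8) — over the limit.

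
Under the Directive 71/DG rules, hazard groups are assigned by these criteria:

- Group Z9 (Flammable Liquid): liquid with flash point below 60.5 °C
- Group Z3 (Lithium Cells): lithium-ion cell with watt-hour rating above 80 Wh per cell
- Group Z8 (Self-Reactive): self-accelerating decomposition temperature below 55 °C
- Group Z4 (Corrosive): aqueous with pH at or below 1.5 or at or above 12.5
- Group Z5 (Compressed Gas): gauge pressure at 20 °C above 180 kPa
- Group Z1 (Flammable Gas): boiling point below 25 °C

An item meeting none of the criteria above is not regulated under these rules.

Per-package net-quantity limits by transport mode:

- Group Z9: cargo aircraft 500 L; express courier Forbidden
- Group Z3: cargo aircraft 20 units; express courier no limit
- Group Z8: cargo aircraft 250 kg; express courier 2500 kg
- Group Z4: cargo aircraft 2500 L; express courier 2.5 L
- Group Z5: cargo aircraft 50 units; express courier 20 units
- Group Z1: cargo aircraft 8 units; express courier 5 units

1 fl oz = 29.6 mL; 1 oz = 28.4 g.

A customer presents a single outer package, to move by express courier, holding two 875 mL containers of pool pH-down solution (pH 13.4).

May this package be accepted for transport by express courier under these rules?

pH 13.4 meets the Group Z4 criterion (Corrosive), so the pool pH-down solution is Group Z4.
Group Z4 quantity: two 875 mL containers = 1.75 L.
1.75 L ≤ 2.5 L (express courier limit, Group Z4) — within limit.

Yes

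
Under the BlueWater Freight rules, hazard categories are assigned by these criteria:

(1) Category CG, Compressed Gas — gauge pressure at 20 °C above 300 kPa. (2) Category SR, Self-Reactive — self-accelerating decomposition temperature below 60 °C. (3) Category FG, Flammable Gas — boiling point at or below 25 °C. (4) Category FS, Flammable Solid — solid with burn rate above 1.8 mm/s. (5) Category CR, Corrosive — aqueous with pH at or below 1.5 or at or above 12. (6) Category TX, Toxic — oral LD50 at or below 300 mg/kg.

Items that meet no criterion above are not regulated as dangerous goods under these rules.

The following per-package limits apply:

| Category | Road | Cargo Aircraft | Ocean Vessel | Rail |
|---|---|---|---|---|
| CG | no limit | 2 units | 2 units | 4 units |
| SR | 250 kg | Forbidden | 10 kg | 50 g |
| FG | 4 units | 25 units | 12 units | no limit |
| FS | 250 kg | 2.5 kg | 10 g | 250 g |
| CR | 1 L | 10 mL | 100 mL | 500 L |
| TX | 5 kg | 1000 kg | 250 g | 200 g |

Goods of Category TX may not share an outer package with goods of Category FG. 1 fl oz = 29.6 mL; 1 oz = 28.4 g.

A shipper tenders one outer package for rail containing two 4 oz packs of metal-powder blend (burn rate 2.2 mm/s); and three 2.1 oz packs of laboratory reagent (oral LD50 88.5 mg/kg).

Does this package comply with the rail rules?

Yes

With burn rate 2.2 mm/s (> 1.8 mm/s), the metal-powder blend falls in Category FS.
Oral LD50 88.5 mg/kg meets the Category TX criterion (Toxic), so the laboratory reagent is Category TX.
Category TX quantity: three 2.1 oz packs = 178.92 g.
178.92 g is within the rail limit of 200 g for Category TX.
Category FS quantity: two 4 oz packs = 227.2 g.
227.2 g ≤ 250 g (rail limit, Category FS) — within limit.
The segregation rule (Category TX with Category FG) does not apply to Category TX with Category FS.
Every hazard category is within its rail limit and no segregation rule is violated.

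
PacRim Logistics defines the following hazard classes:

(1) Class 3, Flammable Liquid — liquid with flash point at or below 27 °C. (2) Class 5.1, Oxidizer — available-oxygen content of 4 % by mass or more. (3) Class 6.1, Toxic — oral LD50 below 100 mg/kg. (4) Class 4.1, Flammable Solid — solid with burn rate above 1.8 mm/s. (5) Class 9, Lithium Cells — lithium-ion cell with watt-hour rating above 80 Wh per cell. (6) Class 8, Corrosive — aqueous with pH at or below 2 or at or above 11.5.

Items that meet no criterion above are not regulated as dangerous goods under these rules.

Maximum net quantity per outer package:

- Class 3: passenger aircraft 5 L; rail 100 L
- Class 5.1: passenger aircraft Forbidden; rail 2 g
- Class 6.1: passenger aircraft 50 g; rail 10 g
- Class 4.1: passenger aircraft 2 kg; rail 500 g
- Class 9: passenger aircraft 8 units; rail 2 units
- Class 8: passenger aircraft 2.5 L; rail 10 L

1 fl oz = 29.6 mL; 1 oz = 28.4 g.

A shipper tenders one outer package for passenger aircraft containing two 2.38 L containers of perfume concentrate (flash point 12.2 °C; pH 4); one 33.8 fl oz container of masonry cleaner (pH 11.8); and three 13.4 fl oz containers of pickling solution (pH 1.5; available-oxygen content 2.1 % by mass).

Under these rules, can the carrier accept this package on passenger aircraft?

Yes

With flash point 12.2 °C (≤ 27 °C), the perfume concentrate falls in Class 3.
Masonry cleaner: pH 11.8 ≥ 11.5 → Class 8 (Corrosive).
With pH 1.5 (≤ 2), the pickling solution falls in Class 8.
Total Class 8: (one 33.8 fl oz container = 1000.48 mL) + (three 13.4 fl oz containers = 1189.92 mL) = 2190.4 mL.
2190.4 mL ≤ 2.5 L (passenger aircraft limit, Class 8) — within limit.
Class 3 quantity: two 2.38 L containers = 4.76 L.
4.76 L ≤ 5 L (passenger aircraft limit, Class 3) — within limit.
Every hazard class is within its passenger aircraft limit and no segregation rule is violated.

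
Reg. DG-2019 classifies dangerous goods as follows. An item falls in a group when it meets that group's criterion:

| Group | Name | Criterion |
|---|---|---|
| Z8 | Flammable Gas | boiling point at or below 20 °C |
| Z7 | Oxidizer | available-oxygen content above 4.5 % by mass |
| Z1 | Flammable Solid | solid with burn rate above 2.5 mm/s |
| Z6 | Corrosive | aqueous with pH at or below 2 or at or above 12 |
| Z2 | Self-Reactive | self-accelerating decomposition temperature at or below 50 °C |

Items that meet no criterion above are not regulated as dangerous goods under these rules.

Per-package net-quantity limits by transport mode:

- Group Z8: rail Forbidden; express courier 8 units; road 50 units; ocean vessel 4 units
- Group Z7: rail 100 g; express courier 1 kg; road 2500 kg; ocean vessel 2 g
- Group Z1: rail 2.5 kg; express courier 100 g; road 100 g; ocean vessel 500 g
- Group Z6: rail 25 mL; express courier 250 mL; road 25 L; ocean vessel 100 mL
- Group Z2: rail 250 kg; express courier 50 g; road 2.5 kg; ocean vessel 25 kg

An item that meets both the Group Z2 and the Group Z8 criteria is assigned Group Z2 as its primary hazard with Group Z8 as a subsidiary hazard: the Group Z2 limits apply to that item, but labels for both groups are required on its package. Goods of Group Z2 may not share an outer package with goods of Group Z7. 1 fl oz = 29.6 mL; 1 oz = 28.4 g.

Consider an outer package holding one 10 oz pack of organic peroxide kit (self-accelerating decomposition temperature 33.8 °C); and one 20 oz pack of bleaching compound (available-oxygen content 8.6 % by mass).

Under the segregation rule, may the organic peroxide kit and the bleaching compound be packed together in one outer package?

The organic peroxide kit has self-accelerating decomposition temperature 33.8 °C, which is ≤ 50 °C, so it is Group Z2 (Self-Reactive).
With available-oxygen content 8.6 % by mass (> 4.5 % by mass), the bleaching compound falls in Group Z7.
Group Z2 and Group Z7 may not share an outer package.

No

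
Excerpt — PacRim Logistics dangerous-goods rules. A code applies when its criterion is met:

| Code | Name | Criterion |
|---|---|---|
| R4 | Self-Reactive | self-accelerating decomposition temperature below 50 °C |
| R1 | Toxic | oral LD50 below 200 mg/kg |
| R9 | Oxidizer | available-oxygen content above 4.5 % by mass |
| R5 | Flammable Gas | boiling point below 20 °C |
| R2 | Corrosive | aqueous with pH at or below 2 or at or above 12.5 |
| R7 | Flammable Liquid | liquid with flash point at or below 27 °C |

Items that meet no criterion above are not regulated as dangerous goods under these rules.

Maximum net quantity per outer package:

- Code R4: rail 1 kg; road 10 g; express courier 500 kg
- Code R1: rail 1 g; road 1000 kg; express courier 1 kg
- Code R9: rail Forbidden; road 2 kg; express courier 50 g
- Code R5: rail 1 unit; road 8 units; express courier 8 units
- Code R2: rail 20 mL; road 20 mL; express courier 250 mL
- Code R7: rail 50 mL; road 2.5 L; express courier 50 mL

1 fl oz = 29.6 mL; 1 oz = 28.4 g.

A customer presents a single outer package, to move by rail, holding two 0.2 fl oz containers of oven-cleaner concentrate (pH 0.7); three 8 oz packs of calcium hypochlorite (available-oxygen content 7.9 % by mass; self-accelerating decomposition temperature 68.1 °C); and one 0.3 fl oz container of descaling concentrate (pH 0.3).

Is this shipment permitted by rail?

The oven-cleaner concentrate has pH 0.7, which is ≤ 2, so it is Code R2 (Corrosive).
The calcium hypochlorite has available-oxygen content 7.9 % by mass, which is > 4.5 % by mass, so it is Code R9 (Oxidizer).
With pH 0.3 (≤ 2), the descaling concentrate falls in Code R2.
Total Code R2: (two 0.2 fl oz containers = 11.84 mL) + (one 0.3 fl oz container = 8.88 mL) = 20.72 mL.
20.72 mL > 20 mL (rail limit, Code R2) — over the limit.
Code R9 quantity: three 8 oz packs = 681.6 g.
By rail, Code R9 is Forbidden regardless of quantity.

No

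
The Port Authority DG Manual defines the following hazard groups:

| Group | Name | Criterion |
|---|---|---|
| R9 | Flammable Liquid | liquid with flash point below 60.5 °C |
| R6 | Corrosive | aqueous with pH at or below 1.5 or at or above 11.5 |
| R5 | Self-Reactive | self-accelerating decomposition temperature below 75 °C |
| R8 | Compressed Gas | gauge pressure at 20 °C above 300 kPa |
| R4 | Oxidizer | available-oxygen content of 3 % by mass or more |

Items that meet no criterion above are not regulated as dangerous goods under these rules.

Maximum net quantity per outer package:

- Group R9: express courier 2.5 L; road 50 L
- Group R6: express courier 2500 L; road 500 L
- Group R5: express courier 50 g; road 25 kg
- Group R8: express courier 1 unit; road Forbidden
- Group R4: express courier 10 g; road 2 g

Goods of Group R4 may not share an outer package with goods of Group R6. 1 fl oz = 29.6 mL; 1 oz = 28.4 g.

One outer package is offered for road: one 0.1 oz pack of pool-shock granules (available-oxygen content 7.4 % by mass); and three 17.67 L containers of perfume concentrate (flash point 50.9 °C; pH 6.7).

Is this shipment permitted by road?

Available-oxygen content 7.4 % by mass meets the Group R4 criterion (Oxidizer), so the pool-shock granules are Group R4.
The perfume concentrate has flash point 50.9 °C, which is < 60.5 °C, so it is Group R9 (Flammable Liquid).
Group R4 quantity: one 0.1 oz pack = 2.84 g.
2.84 g exceeds the road limit of 2 g for Group R4.
Group R9 quantity: three 17.67 L containers = 53.01 L.
That exceeds the Group R9 road limit of 50 L.
The segregation rule (Group R4 with Group R6) does not apply to Group R4 with Group R9.

No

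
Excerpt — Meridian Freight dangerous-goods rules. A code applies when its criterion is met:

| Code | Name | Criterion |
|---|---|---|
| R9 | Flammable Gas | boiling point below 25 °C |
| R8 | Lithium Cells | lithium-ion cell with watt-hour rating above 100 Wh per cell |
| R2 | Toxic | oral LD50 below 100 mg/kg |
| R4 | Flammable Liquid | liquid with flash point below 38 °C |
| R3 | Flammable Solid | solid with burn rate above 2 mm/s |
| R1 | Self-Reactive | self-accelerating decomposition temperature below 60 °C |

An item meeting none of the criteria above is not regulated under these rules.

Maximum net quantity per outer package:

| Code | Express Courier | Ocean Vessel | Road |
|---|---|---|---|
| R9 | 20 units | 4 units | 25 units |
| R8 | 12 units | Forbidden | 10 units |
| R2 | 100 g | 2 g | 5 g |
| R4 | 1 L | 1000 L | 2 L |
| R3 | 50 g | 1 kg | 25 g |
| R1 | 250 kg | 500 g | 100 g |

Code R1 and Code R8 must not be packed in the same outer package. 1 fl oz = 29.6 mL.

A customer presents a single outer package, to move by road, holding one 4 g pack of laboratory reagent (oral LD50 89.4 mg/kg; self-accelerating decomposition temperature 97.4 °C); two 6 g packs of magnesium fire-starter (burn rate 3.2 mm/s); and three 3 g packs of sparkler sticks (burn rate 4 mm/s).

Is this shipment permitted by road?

With oral LD50 89.4 mg/kg (< 100 mg/kg), the laboratory reagent falls in Code R2.
The magnesium fire-starter has burn rate 3.2 mm/s, which is > 2 mm/s, so it is Code R3 (Flammable Solid).
Burn rate 4 mm/s meets the Code R3 criterion (Flammable Solid), so the sparkler sticks are Code R3.
Total Code R3: (two 6 g packs = 12 g) + (three 3 g packs = 9 g) = 21 g.
21 g is within the road limit of 25 g for Code R3.
Code R2 quantity: 4 g.
4 g ≤ 5 g (road limit, Code R2) — within limit.
The segregation rule (Code R1 with Code R8) does not apply to Code R3 with Code R2.
Every hazard code is within its road limit and no segregation rule is violated.

Yes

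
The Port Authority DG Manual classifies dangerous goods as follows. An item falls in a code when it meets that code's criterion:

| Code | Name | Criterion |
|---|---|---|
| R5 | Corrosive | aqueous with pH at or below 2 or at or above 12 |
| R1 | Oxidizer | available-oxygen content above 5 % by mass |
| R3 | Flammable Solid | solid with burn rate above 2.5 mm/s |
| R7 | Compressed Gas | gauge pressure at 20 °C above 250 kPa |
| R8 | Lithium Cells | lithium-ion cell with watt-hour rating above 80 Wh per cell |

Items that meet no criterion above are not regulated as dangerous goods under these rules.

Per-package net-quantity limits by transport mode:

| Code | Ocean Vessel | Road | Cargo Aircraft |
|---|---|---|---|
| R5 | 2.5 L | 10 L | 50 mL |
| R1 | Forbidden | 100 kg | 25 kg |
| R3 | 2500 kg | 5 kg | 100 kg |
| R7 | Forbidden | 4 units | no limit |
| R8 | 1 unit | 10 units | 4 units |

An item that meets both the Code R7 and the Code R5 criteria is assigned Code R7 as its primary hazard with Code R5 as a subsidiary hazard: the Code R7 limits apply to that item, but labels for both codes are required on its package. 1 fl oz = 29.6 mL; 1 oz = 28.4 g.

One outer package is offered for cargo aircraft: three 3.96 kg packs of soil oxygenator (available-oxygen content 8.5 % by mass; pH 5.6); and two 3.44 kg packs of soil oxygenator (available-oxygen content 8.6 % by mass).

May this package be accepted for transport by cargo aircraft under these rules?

Yes

Soil oxygenator: available-oxygen content 8.5 % by mass > 5 % by mass → Code R1 (Oxidizer).
The soil oxygenator has available-oxygen content 8.6 % by mass, which is > 5 % by mass, so it is Code R1 (Oxidizer).
Total Code R1: (three 3.96 kg packs = 11.88 kg) + (two 3.44 kg packs = 6.88 kg) = 18.76 kg.
18.76 kg ≤ 25 kg (cargo aircraft limit, Code R1) — within limit.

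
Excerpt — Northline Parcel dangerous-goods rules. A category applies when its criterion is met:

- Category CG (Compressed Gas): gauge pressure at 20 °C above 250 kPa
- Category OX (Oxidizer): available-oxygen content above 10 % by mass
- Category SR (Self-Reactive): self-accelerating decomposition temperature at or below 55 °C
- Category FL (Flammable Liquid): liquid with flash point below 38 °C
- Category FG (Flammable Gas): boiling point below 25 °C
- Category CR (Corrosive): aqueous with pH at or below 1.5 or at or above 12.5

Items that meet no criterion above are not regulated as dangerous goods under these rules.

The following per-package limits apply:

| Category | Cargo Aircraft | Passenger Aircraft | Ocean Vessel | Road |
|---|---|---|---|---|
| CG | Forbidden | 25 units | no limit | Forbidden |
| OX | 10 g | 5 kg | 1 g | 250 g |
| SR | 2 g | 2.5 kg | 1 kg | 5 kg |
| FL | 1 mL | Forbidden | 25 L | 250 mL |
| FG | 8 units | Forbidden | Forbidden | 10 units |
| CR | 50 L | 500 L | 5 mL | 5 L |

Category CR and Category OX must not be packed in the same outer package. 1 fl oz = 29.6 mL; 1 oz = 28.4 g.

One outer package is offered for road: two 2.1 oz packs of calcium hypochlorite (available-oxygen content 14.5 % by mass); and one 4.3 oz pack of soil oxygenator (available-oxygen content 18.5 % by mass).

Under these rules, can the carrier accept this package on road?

Available-oxygen content 14.5 % by mass meets the Category OX criterion (Oxidizer), so the calcium hypochlorite is Category OX.
Soil oxygenator: available-oxygen content 18.5 % by mass > 10 % by mass → Category OX (Oxidizer).
Total Category OX: (two 2.1 oz packs = 119.28 g) + (one 4.3 oz pack = 122.12 g) = 241.4 g.
That is within the Category OX road limit of 250 g.

Yes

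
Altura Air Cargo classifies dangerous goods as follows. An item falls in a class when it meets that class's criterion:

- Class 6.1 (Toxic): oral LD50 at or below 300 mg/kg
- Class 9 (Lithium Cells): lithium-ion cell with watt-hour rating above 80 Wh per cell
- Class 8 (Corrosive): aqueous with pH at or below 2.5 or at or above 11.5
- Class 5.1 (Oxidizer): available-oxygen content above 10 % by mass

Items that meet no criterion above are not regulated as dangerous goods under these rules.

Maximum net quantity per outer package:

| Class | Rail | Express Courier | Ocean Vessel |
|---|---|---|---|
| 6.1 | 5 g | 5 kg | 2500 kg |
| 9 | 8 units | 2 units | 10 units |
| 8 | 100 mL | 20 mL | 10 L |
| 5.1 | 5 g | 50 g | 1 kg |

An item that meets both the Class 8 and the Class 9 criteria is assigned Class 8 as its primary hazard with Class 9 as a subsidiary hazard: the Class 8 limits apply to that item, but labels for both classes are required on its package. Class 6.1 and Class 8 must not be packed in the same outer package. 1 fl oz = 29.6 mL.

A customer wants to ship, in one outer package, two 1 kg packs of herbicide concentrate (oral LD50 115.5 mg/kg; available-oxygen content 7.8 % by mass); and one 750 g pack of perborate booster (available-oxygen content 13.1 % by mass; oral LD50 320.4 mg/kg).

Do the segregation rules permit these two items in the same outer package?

Oral LD50 115.5 mg/kg meets the Class 6.1 criterion (Toxic), so the herbicide concentrate is Class 6.1.
With available-oxygen content 13.1 % by mass (> 10 % by mass), the perborate booster falls in Class 5.1.
No segregation rule bars Class 6.1 with Class 5.1.

Yes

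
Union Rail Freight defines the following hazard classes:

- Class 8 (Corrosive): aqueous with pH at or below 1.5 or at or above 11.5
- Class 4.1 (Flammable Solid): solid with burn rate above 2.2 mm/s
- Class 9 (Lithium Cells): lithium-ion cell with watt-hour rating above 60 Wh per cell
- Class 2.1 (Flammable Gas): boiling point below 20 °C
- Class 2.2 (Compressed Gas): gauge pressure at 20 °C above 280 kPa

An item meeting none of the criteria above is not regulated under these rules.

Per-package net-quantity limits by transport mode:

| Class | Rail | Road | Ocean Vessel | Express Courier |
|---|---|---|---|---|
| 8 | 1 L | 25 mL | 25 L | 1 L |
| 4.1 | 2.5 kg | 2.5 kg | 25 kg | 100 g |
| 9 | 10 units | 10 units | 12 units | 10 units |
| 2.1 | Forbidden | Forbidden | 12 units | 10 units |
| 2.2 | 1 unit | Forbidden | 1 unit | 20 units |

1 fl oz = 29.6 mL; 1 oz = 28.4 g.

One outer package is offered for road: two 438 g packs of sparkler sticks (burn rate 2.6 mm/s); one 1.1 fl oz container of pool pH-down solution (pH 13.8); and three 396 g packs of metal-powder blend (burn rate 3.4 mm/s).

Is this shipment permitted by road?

Burn rate 2.6 mm/s meets the Class 4.1 criterion (Flammable Solid), so the sparkler sticks are Class 4.1.
With pH 13.8 (≥ 11.5), the pool pH-down solution falls in Class 8.
The metal-powder blend has burn rate 3.4 mm/s, which is > 2.2 mm/s, so it is Class 4.1 (Flammable Solid).
Class 4.1 net quantity: (two 438 g packs = 876 g) + (three 396 g packs = 1.188 kg) = 2.064 kg.
That is within the Class 4.1 road limit of 2.5 kg.
Class 8 quantity: one 1.1 fl oz container = 32.56 mL.
That exceeds the Class 8 road limit of 25 mL.

No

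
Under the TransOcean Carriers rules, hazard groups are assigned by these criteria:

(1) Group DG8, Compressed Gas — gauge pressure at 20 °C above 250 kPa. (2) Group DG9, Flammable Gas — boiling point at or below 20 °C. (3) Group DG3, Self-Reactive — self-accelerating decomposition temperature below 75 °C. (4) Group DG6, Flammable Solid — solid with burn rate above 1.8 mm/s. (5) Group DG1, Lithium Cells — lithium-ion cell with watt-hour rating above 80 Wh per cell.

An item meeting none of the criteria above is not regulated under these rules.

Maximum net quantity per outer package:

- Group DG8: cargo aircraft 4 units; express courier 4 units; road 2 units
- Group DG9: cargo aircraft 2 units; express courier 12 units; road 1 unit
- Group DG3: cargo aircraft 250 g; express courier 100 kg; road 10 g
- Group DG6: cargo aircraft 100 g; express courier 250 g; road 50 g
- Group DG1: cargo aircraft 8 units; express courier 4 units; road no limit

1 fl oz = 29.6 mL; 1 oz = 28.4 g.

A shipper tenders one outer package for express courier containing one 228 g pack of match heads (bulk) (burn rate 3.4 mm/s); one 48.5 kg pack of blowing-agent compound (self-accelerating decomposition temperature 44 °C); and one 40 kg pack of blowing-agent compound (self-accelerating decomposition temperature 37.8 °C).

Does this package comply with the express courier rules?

Yes

Burn rate 3.4 mm/s meets the Group DG6 criterion (Flammable Solid), so the match heads (bulk) are Group DG6.
With self-accelerating decomposition temperature 44 °C (< 75 °C), the blowing-agent compound falls in Group DG3.
With self-accelerating decomposition temperature 37.8 °C (< 75 °C), the blowing-agent compound falls in Group DG3.
Group DG6 quantity: 228 g.
That is within the Group DG6 express courier limit of 250 g.
Group DG3 net quantity: 48.5 kg + 40 kg = 88.5 kg.
That is within the Group DG3 express courier limit of 100 kg.
Every hazard group is within its express courier limit and no segregation rule is violated.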